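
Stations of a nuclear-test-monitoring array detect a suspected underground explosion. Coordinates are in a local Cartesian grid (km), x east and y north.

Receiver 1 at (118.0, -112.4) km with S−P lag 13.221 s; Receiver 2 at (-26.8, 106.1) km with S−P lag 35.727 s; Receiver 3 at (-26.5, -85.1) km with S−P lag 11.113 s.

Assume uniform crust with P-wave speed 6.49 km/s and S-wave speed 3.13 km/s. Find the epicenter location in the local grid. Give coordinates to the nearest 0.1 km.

Distance from S−P lag: d = Δt · v_P v_S / (v_P − v_S) = Δt · (6.49·3.13)/(6.49−3.13) ≈ 6.0457·Δt.
So d_Receiver 1 = 79.93, d_Receiver 2 = 216.00, d_Receiver 3 = 67.19 km.
Circle about each station: (x − 118.0)² + (y + 112.4)² = 79.93²; (x + 26.8)² + (y − 106.1)² = 216.00²; (x + 26.5)² + (y + 85.1)² = 67.19².
Subtracting the Receiver 1 equation from the Receiver 2 and Receiver 3 equations removes the quadratic terms:
-289.6 x + 437.0 y = -54849.51
-289.0 x + 54.6 y = -16739.19
Solving the 2×2 system: x ≈ 39.1, y ≈ -99.6 km.

(39.1, -99.6)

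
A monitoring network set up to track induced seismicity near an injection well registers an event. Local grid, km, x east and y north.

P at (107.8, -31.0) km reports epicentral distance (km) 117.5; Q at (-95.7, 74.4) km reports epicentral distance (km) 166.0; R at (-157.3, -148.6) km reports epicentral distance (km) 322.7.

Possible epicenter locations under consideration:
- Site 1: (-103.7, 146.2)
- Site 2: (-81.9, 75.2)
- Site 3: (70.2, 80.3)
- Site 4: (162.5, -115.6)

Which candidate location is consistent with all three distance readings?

Site 3

For each candidate, compare |candidate − station| to the reported distance:
Site 1: residuals P 158.4, Q 93.8, R 23.1 → max 158.4 km
Site 2: residuals P 99.9, Q 152.2, R 86.5 → max 152.2 km
Site 3: residuals P 0.0, Q 0.0, R 0.0 → max 0.0 km
Site 4: residuals P 16.8, Q 154.6, R 1.2 → max 154.6 km
Only Site 3 has all residuals ≈ 0.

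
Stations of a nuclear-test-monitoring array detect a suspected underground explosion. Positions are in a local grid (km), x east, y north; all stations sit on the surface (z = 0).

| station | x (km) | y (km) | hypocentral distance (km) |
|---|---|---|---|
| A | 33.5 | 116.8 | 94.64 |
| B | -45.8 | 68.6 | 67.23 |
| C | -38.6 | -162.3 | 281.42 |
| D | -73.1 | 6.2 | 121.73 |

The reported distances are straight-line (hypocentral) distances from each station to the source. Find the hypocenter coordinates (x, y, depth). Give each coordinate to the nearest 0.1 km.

Each station gives a sphere (x−x_i)² + (y−y_i)² + z² = d_i² (stations at z=0).
Subtracting the A sphere from B and C: z² cancels, leaving linear equations in x and y:
-158.6 x − 96.4 y = -3524.03
-144.2 x − 558.2 y = -57173.73
Solving: x ≈ -47.494, y ≈ 114.694 km (keep extra digits for the depth step; rounded: -47.5, 114.7).
Then from the A sphere: z² = 94.64² − (x − 33.5)² − (y − 116.8)² with x = -47.494, y = 114.694, so z ≈ 48.911 ≈ 48.9 km.
Check against D (with the unrounded solution): distance 121.73 ≈ 121.73 km. ✓

(-47.5, 114.7, 48.9)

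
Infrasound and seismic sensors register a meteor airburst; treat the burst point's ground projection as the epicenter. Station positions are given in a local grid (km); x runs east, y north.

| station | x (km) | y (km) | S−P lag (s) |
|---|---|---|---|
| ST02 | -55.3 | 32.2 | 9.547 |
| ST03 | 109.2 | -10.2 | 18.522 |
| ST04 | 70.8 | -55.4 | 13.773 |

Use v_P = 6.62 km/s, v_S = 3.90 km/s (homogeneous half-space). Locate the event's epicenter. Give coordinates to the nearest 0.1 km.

(-59.9, -58.3)

Distance from S−P lag: d = Δt · v_P v_S / (v_P − v_S) = Δt · (6.62·3.90)/(6.62−3.90) ≈ 9.4919·Δt.
So d_ST02 = 90.62, d_ST03 = 175.81, d_ST04 = 130.73 km.
Circle about each station: (x + 55.3)² + (y − 32.2)² = 90.62²; (x − 109.2)² + (y + 10.2)² = 175.81²; (x − 70.8)² + (y + 55.4)² = 130.73².
Subtracting the ST02 equation from the ST03 and ST04 equations removes the quadratic terms:
329.0 x − 84.8 y = -14763.42
252.2 x − 175.2 y = -4891.48
Solving the 2×2 system: x ≈ -59.9, y ≈ -58.3 km.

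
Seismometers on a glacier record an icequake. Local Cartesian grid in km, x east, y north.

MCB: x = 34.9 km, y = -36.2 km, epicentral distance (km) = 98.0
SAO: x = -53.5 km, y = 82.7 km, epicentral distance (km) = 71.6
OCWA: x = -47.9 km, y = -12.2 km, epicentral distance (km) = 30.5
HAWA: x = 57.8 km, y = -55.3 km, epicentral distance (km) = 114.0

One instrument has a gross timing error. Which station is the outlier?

MCB

Solve using three stations at a time. Using SAO, OCWA, HAWA (subtract circle equations pairwise → linear system) gives (x, y) ≈ (-32.6, 14.2).
Distances from that point to each station vs reported:
  MCB: calculated 84.2 vs reported 98.0 → residual 13.8 km
  SAO: calculated 71.6 vs reported 71.6 → residual 0.0 km
  OCWA: calculated 30.5 vs reported 30.5 → residual 0.0 km
  HAWA: calculated 114.0 vs reported 114.0 → residual 0.0 km
SAO, OCWA, HAWA are mutually consistent (residuals ≈ 0); MCB is off by 13.8 km.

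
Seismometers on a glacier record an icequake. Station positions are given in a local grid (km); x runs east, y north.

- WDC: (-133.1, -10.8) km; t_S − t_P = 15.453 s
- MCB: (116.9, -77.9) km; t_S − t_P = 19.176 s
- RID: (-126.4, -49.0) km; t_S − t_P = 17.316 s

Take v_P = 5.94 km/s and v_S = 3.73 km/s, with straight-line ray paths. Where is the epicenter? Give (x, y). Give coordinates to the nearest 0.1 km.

-2.6 km east, 72.7 km north

Distance from S−P lag: d = Δt · v_P v_S / (v_P − v_S) = Δt · (5.94·3.73)/(5.94−3.73) ≈ 10.0254·Δt.
So d_WDC = 154.92, d_MCB = 192.25, d_RID = 173.60 km.
Circle about each station: (x + 133.1)² + (y + 10.8)² = 154.92²; (x − 116.9)² + (y + 77.9)² = 192.25²; (x + 126.4)² + (y + 49.0)² = 173.60².
Subtracting the WDC equation from the MCB and RID equations removes the quadratic terms:
500.0 x − 134.2 y = -11058.09
13.4 x − 76.4 y = -5591.04
Solving the 2×2 system: x ≈ -2.6, y ≈ 72.7 km.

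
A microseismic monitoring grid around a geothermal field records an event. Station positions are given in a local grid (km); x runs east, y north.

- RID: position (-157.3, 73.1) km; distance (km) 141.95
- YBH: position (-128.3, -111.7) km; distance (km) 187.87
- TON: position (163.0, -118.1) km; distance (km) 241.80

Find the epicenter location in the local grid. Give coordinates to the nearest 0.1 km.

Circle about each station: (x + 157.3)² + (y − 73.1)² = 141.95²; (x + 128.3)² + (y + 111.7)² = 187.87²; (x − 163.0)² + (y + 118.1)² = 241.80².
Subtracting the RID equation from the YBH and TON equations removes the quadratic terms:
58.0 x − 369.6 y = -16294.45
640.6 x − 382.4 y = -27887.73
Solving the 2×2 system: x ≈ -19.0, y ≈ 41.1 km.
Check against RID (with the unrounded x, y): √((x + 157.3)²+(y − 73.1)²) = 141.96 ≈ 141.95 km. ✓

-19.0 km east, 41.1 km north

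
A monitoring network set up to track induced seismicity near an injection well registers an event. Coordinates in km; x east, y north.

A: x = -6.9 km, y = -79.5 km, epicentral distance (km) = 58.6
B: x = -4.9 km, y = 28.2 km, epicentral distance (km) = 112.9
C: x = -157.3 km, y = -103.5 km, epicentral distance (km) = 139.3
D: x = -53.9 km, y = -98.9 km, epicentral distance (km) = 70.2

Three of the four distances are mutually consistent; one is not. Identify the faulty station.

Solve using three stations at a time. Using A, C, D (subtract circle equations pairwise → linear system) gives (x, y) ≈ (-38.7, -30.5).
Distances from that point to each station vs reported:
  A: calculated 58.5 vs reported 58.6 → residual 0.1 km
  B: calculated 67.7 vs reported 112.9 → residual 45.2 km
  C: calculated 139.2 vs reported 139.3 → residual 0.1 km
  D: calculated 70.1 vs reported 70.2 → residual 0.1 km
A, C, D are mutually consistent (residuals ≈ 0); B is off by 45.2 km.

B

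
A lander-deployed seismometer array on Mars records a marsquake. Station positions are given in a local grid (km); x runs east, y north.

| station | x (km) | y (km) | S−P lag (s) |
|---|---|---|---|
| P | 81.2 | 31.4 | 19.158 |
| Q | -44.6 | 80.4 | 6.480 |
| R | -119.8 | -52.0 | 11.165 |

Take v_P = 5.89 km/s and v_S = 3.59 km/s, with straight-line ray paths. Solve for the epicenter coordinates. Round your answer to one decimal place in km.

Distance from S−P lag: d = Δt · v_P v_S / (v_P − v_S) = Δt · (5.89·3.59)/(5.89−3.59) ≈ 9.1935·Δt.
So d_P = 176.13, d_Q = 59.57, d_R = 102.65 km.
Circle about each station: (x − 81.2)² + (y − 31.4)² = 176.13²; (x + 44.6)² + (y − 80.4)² = 59.57²; (x + 119.8)² + (y + 52.0)² = 102.65².
Subtracting the P equation from the Q and R equations removes the quadratic terms:
-251.6 x + 98.0 y = 28347.11
-402.0 x − 166.8 y = 29961.39
Solving the 2×2 system: x ≈ -94.2, y ≈ 47.4 km.
Check against P (with the unrounded x, y): √((x − 81.2)²+(y − 31.4)²) = 176.13 ≈ 176.13 km. ✓

(-94.2, 47.4)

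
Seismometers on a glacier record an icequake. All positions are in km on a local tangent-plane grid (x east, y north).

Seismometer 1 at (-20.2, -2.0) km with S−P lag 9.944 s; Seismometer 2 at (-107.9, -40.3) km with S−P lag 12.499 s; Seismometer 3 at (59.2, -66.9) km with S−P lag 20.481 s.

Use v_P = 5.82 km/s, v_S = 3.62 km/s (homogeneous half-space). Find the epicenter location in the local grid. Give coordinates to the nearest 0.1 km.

(-76.1, 75.1)

Distance from S−P lag: d = Δt · v_P v_S / (v_P − v_S) = Δt · (5.82·3.62)/(5.82−3.62) ≈ 9.5765·Δt.
So d_Seismometer 1 = 95.23, d_Seismometer 2 = 119.70, d_Seismometer 3 = 196.14 km.
Circle about each station: (x + 20.2)² + (y + 2.0)² = 95.23²; (x + 107.9)² + (y + 40.3)² = 119.70²; (x − 59.2)² + (y + 66.9)² = 196.14².
Subtracting pairs of circle equations eliminates x²+y² and gives linear equations (the radical axes):
-175.4 x − 76.6 y = 7595.12
158.8 x − 129.8 y = -21833.94
Solving the 2×2 system: x ≈ -76.1, y ≈ 75.1 km.
Check against Seismometer 1 (with the unrounded x, y): √((x + 20.2)²+(y + 2.0)²) = 95.24 ≈ 95.23 km. ✓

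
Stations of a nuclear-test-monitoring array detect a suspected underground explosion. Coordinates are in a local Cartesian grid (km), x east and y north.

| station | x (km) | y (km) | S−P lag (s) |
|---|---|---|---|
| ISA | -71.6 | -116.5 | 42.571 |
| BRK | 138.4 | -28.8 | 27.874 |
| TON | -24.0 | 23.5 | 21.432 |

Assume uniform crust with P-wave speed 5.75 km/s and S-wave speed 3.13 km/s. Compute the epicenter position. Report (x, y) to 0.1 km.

(58.7, 145.3)

Distance from S−P lag: d = Δt · v_P v_S / (v_P − v_S) = Δt · (5.75·3.13)/(5.75−3.13) ≈ 6.8693·Δt.
So d_ISA = 292.43, d_BRK = 191.47, d_TON = 147.22 km.
Circle about each station: (x + 71.6)² + (y + 116.5)² = 292.43²; (x − 138.4)² + (y + 28.8)² = 191.47²; (x + 24.0)² + (y − 23.5)² = 147.22².
Subtracting the ISA equation from the BRK and TON equations removes the quadratic terms:
420.0 x + 175.4 y = 50139.73
95.2 x + 280.0 y = 46271.02
Solving the 2×2 system: x ≈ 58.7, y ≈ 145.3 km.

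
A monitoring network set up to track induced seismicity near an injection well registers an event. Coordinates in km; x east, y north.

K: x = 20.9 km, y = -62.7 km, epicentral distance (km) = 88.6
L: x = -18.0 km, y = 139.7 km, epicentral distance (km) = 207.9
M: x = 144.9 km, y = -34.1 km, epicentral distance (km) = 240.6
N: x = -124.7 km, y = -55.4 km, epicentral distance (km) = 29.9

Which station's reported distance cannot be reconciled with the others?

K

Solve using three stations at a time. Using L, M, N (subtract circle equations pairwise → linear system) gives (x, y) ≈ (-94.9, -53.4).
Distances from that point to each station vs reported:
  K: calculated 116.2 vs reported 88.6 → residual 27.6 km
  L: calculated 207.9 vs reported 207.9 → residual 0.0 km
  M: calculated 240.6 vs reported 240.6 → residual 0.0 km
  N: calculated 29.8 vs reported 29.9 → residual 0.1 km
L, M, N are mutually consistent (residuals ≈ 0); K is off by 27.6 km.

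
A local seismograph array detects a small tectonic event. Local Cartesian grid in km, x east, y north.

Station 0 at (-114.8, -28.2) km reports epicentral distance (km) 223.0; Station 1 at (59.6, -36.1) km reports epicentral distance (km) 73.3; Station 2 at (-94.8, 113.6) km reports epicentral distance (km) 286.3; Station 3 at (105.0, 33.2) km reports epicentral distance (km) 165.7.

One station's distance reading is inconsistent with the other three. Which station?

Solve using three stations at a time. Using Station 0, Station 1, Station 2 (subtract circle equations pairwise → linear system) gives (x, y) ≈ (96.5, -99.4).
Distances from that point to each station vs reported:
  Station 0: calculated 223.0 vs reported 223.0 → residual 0.0 km
  Station 1: calculated 73.3 vs reported 73.3 → residual 0.0 km
  Station 2: calculated 286.3 vs reported 286.3 → residual 0.0 km
  Station 3: calculated 132.8 vs reported 165.7 → residual 32.9 km
Station 0, Station 1, Station 2 are mutually consistent (residuals ≈ 0); Station 3 is off by 32.9 km.

Station 3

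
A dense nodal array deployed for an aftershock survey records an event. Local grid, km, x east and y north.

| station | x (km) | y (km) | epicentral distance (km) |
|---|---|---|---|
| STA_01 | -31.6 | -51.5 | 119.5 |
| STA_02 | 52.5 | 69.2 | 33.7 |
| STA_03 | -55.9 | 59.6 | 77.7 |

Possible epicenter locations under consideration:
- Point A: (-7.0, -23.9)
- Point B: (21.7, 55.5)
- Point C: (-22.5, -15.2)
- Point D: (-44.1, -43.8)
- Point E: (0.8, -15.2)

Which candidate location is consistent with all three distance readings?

Point B

For each candidate, compare |candidate − station| to the reported distance:
Point A: residuals STA_01 82.5, STA_02 76.8, STA_03 19.1 → max 82.5 km
Point B: residuals STA_01 0.0, STA_02 0.0, STA_03 0.0 → max 0.0 km
Point C: residuals STA_01 82.1, STA_02 79.2, STA_03 4.2 → max 82.1 km
Point D: residuals STA_01 104.8, STA_02 115.0, STA_03 26.4 → max 115.0 km
Point E: residuals STA_01 70.8, STA_02 65.3, STA_03 16.2 → max 70.8 km
Only Point B has all residuals ≈ 0.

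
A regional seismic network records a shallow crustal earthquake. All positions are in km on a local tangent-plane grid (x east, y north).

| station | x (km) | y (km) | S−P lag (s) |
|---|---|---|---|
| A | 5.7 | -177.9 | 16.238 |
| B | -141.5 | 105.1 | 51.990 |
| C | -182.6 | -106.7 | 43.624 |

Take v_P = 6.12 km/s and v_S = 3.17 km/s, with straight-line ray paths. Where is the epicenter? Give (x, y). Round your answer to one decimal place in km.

Distance from S−P lag: d = Δt · v_P v_S / (v_P − v_S) = Δt · (6.12·3.17)/(6.12−3.17) ≈ 6.5764·Δt.
So d_A = 106.79, d_B = 341.91, d_C = 286.89 km.
Circle about each station: (x − 5.7)² + (y + 177.9)² = 106.79²; (x + 141.5)² + (y − 105.1)² = 341.91²; (x + 182.6)² + (y + 106.7)² = 286.89².
Subtracting pairs of circle equations eliminates x²+y² and gives linear equations (the radical axes):
-294.4 x + 566.0 y = -106110.98
-376.6 x + 142.4 y = -57855.02
Solving the 2×2 system: x ≈ 103.0, y ≈ -133.9 km.

x ≈ 103.0 km, y ≈ -133.9 km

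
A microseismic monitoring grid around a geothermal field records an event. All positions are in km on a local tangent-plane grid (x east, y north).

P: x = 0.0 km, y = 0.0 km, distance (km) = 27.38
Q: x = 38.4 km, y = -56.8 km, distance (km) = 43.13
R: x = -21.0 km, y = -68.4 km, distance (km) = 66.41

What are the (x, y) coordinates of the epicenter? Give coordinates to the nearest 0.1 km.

21.3 km east, -17.2 km north

Circle about each station: x² + y² = 27.38²; (x − 38.4)² + (y + 56.8)² = 43.13²; (x + 21.0)² + (y + 68.4)² = 66.41².
Subtracting pairs of circle equations eliminates x²+y² and gives linear equations (the radical axes):
76.8 x − 113.6 y = 3590.27
-42.0 x − 136.8 y = 1458.94
Solving the 2×2 system: x ≈ 21.3, y ≈ -17.2 km.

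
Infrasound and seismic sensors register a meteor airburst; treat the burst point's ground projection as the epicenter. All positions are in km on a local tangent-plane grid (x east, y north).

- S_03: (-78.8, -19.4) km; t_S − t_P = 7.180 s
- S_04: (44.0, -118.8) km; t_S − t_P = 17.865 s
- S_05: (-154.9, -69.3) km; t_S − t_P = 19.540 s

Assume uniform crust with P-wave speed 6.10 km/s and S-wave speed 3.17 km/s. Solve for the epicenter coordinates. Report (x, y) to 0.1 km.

Distance from S−P lag: d = Δt · v_P v_S / (v_P − v_S) = Δt · (6.10·3.17)/(6.10−3.17) ≈ 6.5997·Δt.
So d_S_03 = 47.39, d_S_04 = 117.90, d_S_05 = 128.96 km.
Circle about each station: (x + 78.8)² + (y + 19.4)² = 47.39²; (x − 44.0)² + (y + 118.8)² = 117.90²; (x + 154.9)² + (y + 69.3)² = 128.96².
Subtracting pairs of circle equations eliminates x²+y² and gives linear equations (the radical axes):
245.6 x − 198.8 y = -2190.96
-152.2 x − 99.8 y = 7825.83
Solving the 2×2 system: x ≈ -32.4, y ≈ -29.0 km.

x ≈ -32.4 km, y ≈ -29.0 km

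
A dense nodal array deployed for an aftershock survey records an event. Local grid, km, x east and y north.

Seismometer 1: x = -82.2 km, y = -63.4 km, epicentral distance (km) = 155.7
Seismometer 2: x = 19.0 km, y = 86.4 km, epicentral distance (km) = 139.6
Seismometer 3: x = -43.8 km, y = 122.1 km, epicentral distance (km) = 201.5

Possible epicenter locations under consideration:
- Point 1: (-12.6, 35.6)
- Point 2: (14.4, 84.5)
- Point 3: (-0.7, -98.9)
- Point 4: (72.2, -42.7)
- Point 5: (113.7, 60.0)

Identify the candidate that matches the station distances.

Point 4

For each candidate, compare |candidate − station| to the reported distance:
Point 1: residuals Seismometer 1 34.7, Seismometer 2 79.8, Seismometer 3 109.5 → max 109.5 km
Point 2: residuals Seismometer 1 21.0, Seismometer 2 134.6, Seismometer 3 132.2 → max 134.6 km
Point 3: residuals Seismometer 1 66.8, Seismometer 2 46.7, Seismometer 3 23.7 → max 66.8 km
Point 4: residuals Seismometer 1 0.1, Seismometer 2 0.0, Seismometer 3 0.0 → max 0.1 km
Point 5: residuals Seismometer 1 75.8, Seismometer 2 41.3, Seismometer 3 32.2 → max 75.8 km
Only Point 4 has all residuals ≈ 0.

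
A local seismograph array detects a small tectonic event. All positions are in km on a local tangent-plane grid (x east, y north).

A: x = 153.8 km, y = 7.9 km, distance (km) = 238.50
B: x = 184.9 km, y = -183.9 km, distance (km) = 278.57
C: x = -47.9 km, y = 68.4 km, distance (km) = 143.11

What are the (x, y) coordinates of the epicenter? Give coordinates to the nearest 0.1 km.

Circle about each station: (x − 153.8)² + (y − 7.9)² = 238.50²; (x − 184.9)² + (y + 183.9)² = 278.57²; (x + 47.9)² + (y − 68.4)² = 143.11².
Subtracting pairs of circle equations eliminates x²+y² and gives linear equations (the radical axes):
62.2 x − 383.6 y = 23571.38
-403.4 x + 121.0 y = 19657.90
Solving the 2×2 system: x ≈ -70.6, y ≈ -72.9 km.

-70.6 km east, -72.9 km north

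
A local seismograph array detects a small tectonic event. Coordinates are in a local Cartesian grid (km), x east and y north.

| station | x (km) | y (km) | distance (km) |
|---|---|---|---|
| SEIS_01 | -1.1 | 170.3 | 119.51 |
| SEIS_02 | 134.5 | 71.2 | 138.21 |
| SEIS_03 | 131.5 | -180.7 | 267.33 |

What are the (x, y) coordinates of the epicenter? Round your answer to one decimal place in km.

x ≈ -2.2 km, y ≈ 50.8 km

Circle about each station: (x + 1.1)² + (y − 170.3)² = 119.51²; (x − 134.5)² + (y − 71.2)² = 138.21²; (x − 131.5)² + (y + 180.7)² = 267.33².
Subtracting the SEIS_01 equation from the SEIS_02 and SEIS_03 equations removes the quadratic terms:
271.2 x − 198.2 y = -10662.97
265.2 x − 702.0 y = -36241.25
Solving the 2×2 system: x ≈ -2.2, y ≈ 50.8 km.
Check against SEIS_01 (with the unrounded x, y): √((x + 1.1)²+(y − 170.3)²) = 119.51 ≈ 119.51 km. ✓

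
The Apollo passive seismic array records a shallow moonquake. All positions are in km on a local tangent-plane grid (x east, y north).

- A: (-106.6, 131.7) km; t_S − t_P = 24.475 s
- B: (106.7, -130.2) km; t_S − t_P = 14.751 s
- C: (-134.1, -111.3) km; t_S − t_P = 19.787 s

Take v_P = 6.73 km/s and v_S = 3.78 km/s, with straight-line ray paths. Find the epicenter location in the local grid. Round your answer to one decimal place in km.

Distance from S−P lag: d = Δt · v_P v_S / (v_P − v_S) = Δt · (6.73·3.78)/(6.73−3.78) ≈ 8.6235·Δt.
So d_A = 211.06, d_B = 127.21, d_C = 170.63 km.
Circle about each station: (x + 106.6)² + (y − 131.7)² = 211.06²; (x − 106.7)² + (y + 130.2)² = 127.21²; (x + 134.1)² + (y + 111.3)² = 170.63².
Subtracting pairs of circle equations eliminates x²+y² and gives linear equations (the radical axes):
426.6 x − 523.8 y = 27992.42
-55.0 x − 486.0 y = 17093.78
Solving the 2×2 system: x ≈ 19.7, y ≈ -37.4 km.

x ≈ 19.7 km, y ≈ -37.4 km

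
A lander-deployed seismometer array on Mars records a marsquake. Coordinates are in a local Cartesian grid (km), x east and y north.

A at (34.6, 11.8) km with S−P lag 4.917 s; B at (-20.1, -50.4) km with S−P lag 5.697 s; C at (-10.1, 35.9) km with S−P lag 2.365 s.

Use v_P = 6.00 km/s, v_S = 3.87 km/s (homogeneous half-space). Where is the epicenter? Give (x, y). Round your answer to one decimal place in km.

Distance from S−P lag: d = Δt · v_P v_S / (v_P − v_S) = Δt · (6.00·3.87)/(6.00−3.87) ≈ 10.9014·Δt.
So d_A = 53.60, d_B = 62.11, d_C = 25.78 km.
Circle about each station: (x − 34.6)² + (y − 11.8)² = 53.60²; (x + 20.1)² + (y + 50.4)² = 62.11²; (x + 10.1)² + (y − 35.9)² = 25.78².
Subtracting pairs of circle equations eliminates x²+y² and gives linear equations (the radical axes):
-109.4 x − 124.4 y = 623.08
-89.4 x + 48.2 y = 2262.77
Solving the 2×2 system: x ≈ -19.0, y ≈ 11.7 km.
Check against A (with the unrounded x, y): √((x − 34.6)²+(y − 11.8)²) = 53.60 ≈ 53.60 km. ✓

x ≈ -19.0 km, y ≈ 11.7 km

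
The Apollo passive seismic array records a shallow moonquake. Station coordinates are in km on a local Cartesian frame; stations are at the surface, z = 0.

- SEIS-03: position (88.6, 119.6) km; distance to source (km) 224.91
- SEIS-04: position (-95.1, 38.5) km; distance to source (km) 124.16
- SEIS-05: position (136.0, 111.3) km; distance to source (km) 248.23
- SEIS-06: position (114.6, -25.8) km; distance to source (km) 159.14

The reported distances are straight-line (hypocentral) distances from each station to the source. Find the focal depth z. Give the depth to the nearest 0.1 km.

Each station gives a sphere (x−x_i)² + (y−y_i)² + z² = d_i² (stations at z=0).
Subtracting the SEIS-03 sphere from SEIS-04 and SEIS-05: z² cancels, leaving linear equations in x and y:
-367.4 x − 162.2 y = 23540.94
94.8 x − 16.6 y = -2304.05
Solving: x ≈ -35.599, y ≈ -64.500 km (keep extra digits for the depth step; rounded: -35.6, -64.5).
Then from the SEIS-03 sphere: z² = 224.91² − (x − 88.6)² − (y − 119.6)² with x = -35.599, y = -64.500, so z ≈ 35.585 ≈ 35.6 km.

35.6 km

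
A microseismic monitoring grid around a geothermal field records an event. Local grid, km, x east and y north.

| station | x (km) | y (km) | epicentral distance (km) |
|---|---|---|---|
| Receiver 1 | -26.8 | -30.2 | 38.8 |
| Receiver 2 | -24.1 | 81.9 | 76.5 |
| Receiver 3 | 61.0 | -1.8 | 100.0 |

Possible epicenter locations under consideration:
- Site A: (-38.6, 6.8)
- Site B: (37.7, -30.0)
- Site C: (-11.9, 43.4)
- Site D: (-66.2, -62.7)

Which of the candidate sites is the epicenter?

Site A

For each candidate, compare |candidate − station| to the reported distance:
Site A: residuals Receiver 1 0.0, Receiver 2 0.0, Receiver 3 0.0 → max 0.0 km
Site B: residuals Receiver 1 25.7, Receiver 2 51.3, Receiver 3 63.4 → max 63.4 km
Site C: residuals Receiver 1 36.3, Receiver 2 36.1, Receiver 3 14.2 → max 36.3 km
Site D: residuals Receiver 1 12.3, Receiver 2 74.1, Receiver 3 41.0 → max 74.1 km
Only Site A has all residuals ≈ 0.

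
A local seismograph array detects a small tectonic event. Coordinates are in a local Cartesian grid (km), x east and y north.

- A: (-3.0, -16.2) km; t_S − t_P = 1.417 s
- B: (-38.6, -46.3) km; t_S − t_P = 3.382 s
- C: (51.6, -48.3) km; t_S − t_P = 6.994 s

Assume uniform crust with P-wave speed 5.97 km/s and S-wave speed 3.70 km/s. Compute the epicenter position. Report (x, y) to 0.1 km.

Distance from S−P lag: d = Δt · v_P v_S / (v_P − v_S) = Δt · (5.97·3.70)/(5.97−3.70) ≈ 9.7308·Δt.
So d_A = 13.79, d_B = 32.91, d_C = 68.06 km.
Circle about each station: (x + 3.0)² + (y + 16.2)² = 13.79²; (x + 38.6)² + (y + 46.3)² = 32.91²; (x − 51.6)² + (y + 48.3)² = 68.06².
Subtracting the A equation from the B and C equations removes the quadratic terms:
-71.2 x − 60.2 y = 2469.31
109.2 x − 64.2 y = 282.01
Solving the 2×2 system: x ≈ -12.7, y ≈ -26.0 km.

-12.7 km east, -26.0 km north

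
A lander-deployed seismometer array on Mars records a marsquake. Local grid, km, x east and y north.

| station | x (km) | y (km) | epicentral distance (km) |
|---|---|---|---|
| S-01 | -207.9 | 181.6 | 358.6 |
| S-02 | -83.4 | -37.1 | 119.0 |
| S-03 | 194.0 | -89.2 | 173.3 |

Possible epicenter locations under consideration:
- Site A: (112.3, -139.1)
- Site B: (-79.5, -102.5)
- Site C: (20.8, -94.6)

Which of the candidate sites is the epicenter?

Site C

For each candidate, compare |candidate − station| to the reported distance:
Site A: residuals S-01 94.6, S-02 101.7, S-03 77.6 → max 101.7 km
Site B: residuals S-01 46.8, S-02 53.5, S-03 100.5 → max 100.5 km
Site C: residuals S-01 0.0, S-02 0.0, S-03 0.0 → max 0.0 km
Only Site C has all residuals ≈ 0.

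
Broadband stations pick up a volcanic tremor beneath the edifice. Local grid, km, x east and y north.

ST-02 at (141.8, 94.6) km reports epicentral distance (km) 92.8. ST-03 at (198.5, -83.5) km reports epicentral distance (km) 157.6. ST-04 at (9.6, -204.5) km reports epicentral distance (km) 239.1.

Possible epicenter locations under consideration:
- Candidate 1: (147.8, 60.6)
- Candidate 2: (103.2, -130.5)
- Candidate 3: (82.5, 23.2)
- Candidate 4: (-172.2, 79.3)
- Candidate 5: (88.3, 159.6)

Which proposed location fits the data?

For each candidate, compare |candidate − station| to the reported distance:
Candidate 1: residuals ST-02 58.3, ST-03 4.8, ST-04 59.9 → max 59.9 km
Candidate 2: residuals ST-02 135.6, ST-03 51.3, ST-04 119.8 → max 135.6 km
Candidate 3: residuals ST-02 0.0, ST-03 0.0, ST-04 0.0 → max 0.0 km
Candidate 4: residuals ST-02 221.6, ST-03 247.3, ST-04 97.9 → max 247.3 km
Candidate 5: residuals ST-02 8.6, ST-03 109.3, ST-04 133.4 → max 133.4 km
Only Candidate 3 has all residuals ≈ 0.

Candidate 3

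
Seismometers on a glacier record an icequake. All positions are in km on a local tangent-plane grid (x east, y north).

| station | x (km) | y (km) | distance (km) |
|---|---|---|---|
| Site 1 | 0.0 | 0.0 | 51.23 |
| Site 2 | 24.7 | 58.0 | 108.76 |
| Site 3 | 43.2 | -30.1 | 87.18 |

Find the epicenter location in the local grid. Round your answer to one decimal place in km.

Circle about each station: x² + y² = 51.23²; (x − 24.7)² + (y − 58.0)² = 108.76²; (x − 43.2)² + (y + 30.1)² = 87.18².
Subtracting the Site 1 equation from the Site 2 and Site 3 equations removes the quadratic terms:
49.4 x + 116.0 y = -5230.13
86.4 x − 60.2 y = -2203.59
Solving the 2×2 system: x ≈ -43.9, y ≈ -26.4 km.
Check against Site 1 (with the unrounded x, y): √(x²+y²) = 51.22 ≈ 51.23 km. ✓

x ≈ -43.9 km, y ≈ -26.4 km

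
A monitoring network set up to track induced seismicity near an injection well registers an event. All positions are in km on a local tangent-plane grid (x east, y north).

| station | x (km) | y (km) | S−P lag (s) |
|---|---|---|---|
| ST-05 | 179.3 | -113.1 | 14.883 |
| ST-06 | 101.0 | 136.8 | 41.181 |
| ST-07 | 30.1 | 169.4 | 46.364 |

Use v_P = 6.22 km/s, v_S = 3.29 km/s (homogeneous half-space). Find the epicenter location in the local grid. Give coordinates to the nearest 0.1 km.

Distance from S−P lag: d = Δt · v_P v_S / (v_P − v_S) = Δt · (6.22·3.29)/(6.22−3.29) ≈ 6.9842·Δt.
So d_ST-05 = 103.95, d_ST-06 = 287.62, d_ST-07 = 323.82 km.
Circle about each station: (x − 179.3)² + (y + 113.1)² = 103.95²; (x − 101.0)² + (y − 136.8)² = 287.62²; (x − 30.1)² + (y − 169.4)² = 323.82².
Subtracting pairs of circle equations eliminates x²+y² and gives linear equations (the radical axes):
-156.6 x + 499.8 y = -87944.52
-298.4 x + 565.0 y = -109391.52
Solving the 2×2 system: x ≈ 82.2, y ≈ -150.2 km.

82.2 km east, -150.2 km north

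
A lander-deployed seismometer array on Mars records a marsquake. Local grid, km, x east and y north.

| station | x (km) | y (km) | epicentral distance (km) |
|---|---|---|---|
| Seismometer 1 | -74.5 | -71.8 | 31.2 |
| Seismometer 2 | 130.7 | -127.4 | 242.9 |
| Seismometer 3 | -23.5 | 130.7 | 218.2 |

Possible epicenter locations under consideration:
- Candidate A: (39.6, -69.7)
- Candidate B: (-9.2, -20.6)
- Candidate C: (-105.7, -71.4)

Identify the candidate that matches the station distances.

For each candidate, compare |candidate − station| to the reported distance:
Candidate A: residuals Seismometer 1 82.9, Seismometer 2 135.1, Seismometer 3 8.1 → max 135.1 km
Candidate B: residuals Seismometer 1 51.8, Seismometer 2 66.9, Seismometer 3 66.2 → max 66.9 km
Candidate C: residuals Seismometer 1 0.0, Seismometer 2 0.0, Seismometer 3 0.0 → max 0.0 km
Only Candidate C has all residuals ≈ 0.

Candidate C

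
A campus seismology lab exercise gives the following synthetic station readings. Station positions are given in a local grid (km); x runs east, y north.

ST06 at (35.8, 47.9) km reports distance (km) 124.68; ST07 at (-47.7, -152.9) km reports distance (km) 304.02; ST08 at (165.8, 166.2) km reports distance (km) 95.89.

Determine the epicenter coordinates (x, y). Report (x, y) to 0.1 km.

158.4 km east, 70.6 km north

Circle about each station: (x − 35.8)² + (y − 47.9)² = 124.68²; (x + 47.7)² + (y + 152.9)² = 304.02²; (x − 165.8)² + (y − 166.2)² = 95.89².
Subtracting pairs of circle equations eliminates x²+y² and gives linear equations (the radical axes):
-167.0 x − 401.6 y = -54805.41
260.0 x + 236.6 y = 57886.24
Solving the 2×2 system: x ≈ 158.4, y ≈ 70.6 km.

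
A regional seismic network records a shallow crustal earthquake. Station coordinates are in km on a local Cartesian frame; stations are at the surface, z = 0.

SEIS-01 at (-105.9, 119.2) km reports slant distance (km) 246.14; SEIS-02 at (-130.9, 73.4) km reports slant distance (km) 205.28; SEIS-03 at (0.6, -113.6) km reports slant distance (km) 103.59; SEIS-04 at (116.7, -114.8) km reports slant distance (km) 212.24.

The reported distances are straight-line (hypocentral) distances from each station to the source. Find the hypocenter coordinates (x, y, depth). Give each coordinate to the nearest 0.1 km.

Each station gives a sphere (x−x_i)² + (y−y_i)² + z² = d_i² (stations at z=0).
Subtracting the SEIS-01 sphere from SEIS-02 and SEIS-03: z² cancels, leaving linear equations in x and y:
-50.0 x − 91.6 y = 15543.94
213.0 x − 465.6 y = 37335.88
Solving: x ≈ -89.208, y ≈ -120.999 km (keep extra digits for the depth step; rounded: -89.2, -121.0).
Then from the SEIS-01 sphere: z² = 246.14² − (x + 105.9)² − (y − 119.2)² with x = -89.208, y = -120.999, so z ≈ 51.095 ≈ 51.1 km.
Check against SEIS-04 (with the unrounded solution): distance 212.24 ≈ 212.24 km. ✓

(-89.2, -121.0, 51.1)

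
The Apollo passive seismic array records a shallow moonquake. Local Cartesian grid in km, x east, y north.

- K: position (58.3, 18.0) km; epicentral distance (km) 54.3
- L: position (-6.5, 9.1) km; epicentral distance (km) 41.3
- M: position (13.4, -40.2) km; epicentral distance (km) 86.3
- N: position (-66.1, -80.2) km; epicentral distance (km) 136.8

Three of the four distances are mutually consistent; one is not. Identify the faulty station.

Solve using three stations at a time. Using K, L, M (subtract circle equations pairwise → linear system) gives (x, y) ≈ (11.8, 46.1).
Distances from that point to each station vs reported:
  K: calculated 54.3 vs reported 54.3 → residual 0.0 km
  L: calculated 41.3 vs reported 41.3 → residual 0.0 km
  M: calculated 86.3 vs reported 86.3 → residual 0.0 km
  N: calculated 148.4 vs reported 136.8 → residual 11.6 km
K, L, M are mutually consistent (residuals ≈ 0); N is off by 11.6 km.

N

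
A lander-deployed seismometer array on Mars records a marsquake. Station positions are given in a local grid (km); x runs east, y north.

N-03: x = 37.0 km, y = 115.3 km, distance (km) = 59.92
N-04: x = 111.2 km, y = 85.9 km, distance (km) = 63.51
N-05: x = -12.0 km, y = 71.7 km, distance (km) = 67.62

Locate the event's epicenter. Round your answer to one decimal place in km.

Circle about each station: (x − 37.0)² + (y − 115.3)² = 59.92²; (x − 111.2)² + (y − 85.9)² = 63.51²; (x + 12.0)² + (y − 71.7)² = 67.62².
Subtracting pairs of circle equations eliminates x²+y² and gives linear equations (the radical axes):
148.4 x − 58.8 y = 4638.05
-98.0 x − 87.2 y = -10360.26
Solving the 2×2 system: x ≈ 54.2, y ≈ 57.9 km.

54.2 km east, 57.9 km north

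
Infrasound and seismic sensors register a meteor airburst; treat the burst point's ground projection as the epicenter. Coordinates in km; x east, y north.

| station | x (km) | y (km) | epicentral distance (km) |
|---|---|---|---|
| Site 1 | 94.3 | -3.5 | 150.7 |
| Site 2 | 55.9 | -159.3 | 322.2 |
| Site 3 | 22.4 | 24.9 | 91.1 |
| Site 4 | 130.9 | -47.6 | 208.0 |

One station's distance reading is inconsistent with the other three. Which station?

Site 2

Solve using three stations at a time. Using Site 1, Site 3, Site 4 (subtract circle equations pairwise → linear system) gives (x, y) ≈ (-1.6, 112.7).
Distances from that point to each station vs reported:
  Site 1: calculated 150.7 vs reported 150.7 → residual 0.0 km
  Site 2: calculated 278.0 vs reported 322.2 → residual 44.2 km
  Site 3: calculated 91.0 vs reported 91.1 → residual 0.1 km
  Site 4: calculated 208.0 vs reported 208.0 → residual 0.0 km
Site 1, Site 3, Site 4 are mutually consistent (residuals ≈ 0); Site 2 is off by 44.2 km.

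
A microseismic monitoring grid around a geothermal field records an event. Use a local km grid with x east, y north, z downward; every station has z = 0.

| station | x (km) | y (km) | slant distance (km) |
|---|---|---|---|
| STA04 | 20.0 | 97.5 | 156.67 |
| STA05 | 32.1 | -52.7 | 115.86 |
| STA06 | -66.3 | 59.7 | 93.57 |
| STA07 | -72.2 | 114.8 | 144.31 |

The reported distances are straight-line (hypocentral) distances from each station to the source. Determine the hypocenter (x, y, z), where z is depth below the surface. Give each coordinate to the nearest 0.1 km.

(-70.4, -22.4, 44.7)

Each station gives a sphere (x−x_i)² + (y−y_i)² + z² = d_i² (stations at z=0).
Subtracting the STA04 sphere from STA05 and STA06: z² cancels, leaving linear equations in x and y:
24.2 x − 300.4 y = 5023.40
-172.6 x − 75.6 y = 13843.67
Solving: x ≈ -70.398, y ≈ -22.394 km (keep extra digits for the depth step; rounded: -70.4, -22.4).
Then from the STA04 sphere: z² = 156.67² − (x − 20.0)² − (y − 97.5)² with x = -70.398, y = -22.394, so z ≈ 44.712 ≈ 44.7 km.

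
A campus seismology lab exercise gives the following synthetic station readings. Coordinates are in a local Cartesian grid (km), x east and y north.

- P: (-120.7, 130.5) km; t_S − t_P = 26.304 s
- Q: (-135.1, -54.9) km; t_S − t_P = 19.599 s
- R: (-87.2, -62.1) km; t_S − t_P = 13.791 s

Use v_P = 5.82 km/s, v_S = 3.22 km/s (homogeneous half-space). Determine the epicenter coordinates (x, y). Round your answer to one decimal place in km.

Distance from S−P lag: d = Δt · v_P v_S / (v_P − v_S) = Δt · (5.82·3.22)/(5.82−3.22) ≈ 7.2078·Δt.
So d_P = 189.60, d_Q = 141.27, d_R = 99.40 km.
Circle about each station: (x + 120.7)² + (y − 130.5)² = 189.60²; (x + 135.1)² + (y + 54.9)² = 141.27²; (x + 87.2)² + (y + 62.1)² = 99.40².
Subtracting pairs of circle equations eliminates x²+y² and gives linear equations (the radical axes):
-28.8 x − 370.8 y = 5658.23
67.0 x − 385.2 y = 5929.31
Solving the 2×2 system: x ≈ 0.5, y ≈ -15.3 km.

0.5 km east, -15.3 km north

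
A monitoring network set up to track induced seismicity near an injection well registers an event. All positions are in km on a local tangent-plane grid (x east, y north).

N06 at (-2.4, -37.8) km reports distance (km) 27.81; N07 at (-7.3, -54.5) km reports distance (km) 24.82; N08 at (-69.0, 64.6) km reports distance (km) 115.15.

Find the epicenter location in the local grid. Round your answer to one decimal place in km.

Circle about each station: (x + 2.4)² + (y + 37.8)² = 27.81²; (x + 7.3)² + (y + 54.5)² = 24.82²; (x + 69.0)² + (y − 64.6)² = 115.15².
Subtracting pairs of circle equations eliminates x²+y² and gives linear equations (the radical axes):
-9.8 x − 33.4 y = 1746.30
-133.2 x + 204.8 y = -4986.57
Solving the 2×2 system: x ≈ -29.6, y ≈ -43.6 km.

-29.6 km east, -43.6 km north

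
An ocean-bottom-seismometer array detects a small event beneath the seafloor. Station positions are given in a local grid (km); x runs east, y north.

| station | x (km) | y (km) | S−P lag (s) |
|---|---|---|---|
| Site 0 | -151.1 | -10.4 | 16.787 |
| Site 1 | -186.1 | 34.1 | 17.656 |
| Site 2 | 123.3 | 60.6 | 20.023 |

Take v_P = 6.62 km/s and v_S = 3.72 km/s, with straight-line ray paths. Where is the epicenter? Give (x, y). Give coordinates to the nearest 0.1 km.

x ≈ -45.0 km, y ≈ 84.8 km

Distance from S−P lag: d = Δt · v_P v_S / (v_P − v_S) = Δt · (6.62·3.72)/(6.62−3.72) ≈ 8.4919·Δt.
So d_Site 0 = 142.55, d_Site 1 = 149.93, d_Site 2 = 170.03 km.
Circle about each station: (x + 151.1)² + (y + 10.4)² = 142.55²; (x + 186.1)² + (y − 34.1)² = 149.93²; (x − 123.3)² + (y − 60.6)² = 170.03².
Subtracting pairs of circle equations eliminates x²+y² and gives linear equations (the radical axes):
-70.0 x + 89.0 y = 10698.15
548.8 x + 142.0 y = -12653.82
Solving the 2×2 system: x ≈ -45.0, y ≈ 84.8 km.
Check against Site 0 (with the unrounded x, y): √((x + 151.1)²+(y + 10.4)²) = 142.55 ≈ 142.55 km. ✓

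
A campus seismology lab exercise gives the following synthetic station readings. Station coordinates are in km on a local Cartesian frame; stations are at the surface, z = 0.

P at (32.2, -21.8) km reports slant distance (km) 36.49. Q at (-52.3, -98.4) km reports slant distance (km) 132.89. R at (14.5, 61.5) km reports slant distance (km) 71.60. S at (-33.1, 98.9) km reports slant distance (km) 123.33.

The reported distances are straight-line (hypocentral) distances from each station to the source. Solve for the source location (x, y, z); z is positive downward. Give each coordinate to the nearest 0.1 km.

x ≈ 32.9 km, y ≈ -0.9 km, depth ≈ 29.9 km

Each station gives a sphere (x−x_i)² + (y−y_i)² + z² = d_i² (stations at z=0).
Subtracting the P sphere from Q and R: z² cancels, leaving linear equations in x and y:
-169.0 x − 153.2 y = -5422.46
-35.4 x + 166.6 y = -1314.62
Solving: x ≈ 32.901, y ≈ -0.900 km (keep extra digits for the depth step; rounded: 32.9, -0.9).
Then from the P sphere: z² = 36.49² − (x − 32.2)² − (y + 21.8)² with x = 32.901, y = -0.900, so z ≈ 29.903 ≈ 29.9 km.
Check against S (with the unrounded solution): distance 123.33 ≈ 123.33 km. ✓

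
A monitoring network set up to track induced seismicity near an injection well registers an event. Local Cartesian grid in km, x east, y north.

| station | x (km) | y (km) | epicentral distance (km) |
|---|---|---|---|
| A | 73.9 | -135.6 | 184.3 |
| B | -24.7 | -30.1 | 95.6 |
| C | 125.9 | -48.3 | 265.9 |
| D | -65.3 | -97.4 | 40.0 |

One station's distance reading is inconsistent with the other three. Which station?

Solve using three stations at a time. Using A, B, D (subtract circle equations pairwise → linear system) gives (x, y) ≈ (-103.2, -84.6).
Distances from that point to each station vs reported:
  A: calculated 184.3 vs reported 184.3 → residual 0.0 km
  B: calculated 95.6 vs reported 95.6 → residual 0.0 km
  C: calculated 232.0 vs reported 265.9 → residual 33.9 km
  D: calculated 40.0 vs reported 40.0 → residual 0.0 km
A, B, D are mutually consistent (residuals ≈ 0); C is off by 33.9 km.

C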